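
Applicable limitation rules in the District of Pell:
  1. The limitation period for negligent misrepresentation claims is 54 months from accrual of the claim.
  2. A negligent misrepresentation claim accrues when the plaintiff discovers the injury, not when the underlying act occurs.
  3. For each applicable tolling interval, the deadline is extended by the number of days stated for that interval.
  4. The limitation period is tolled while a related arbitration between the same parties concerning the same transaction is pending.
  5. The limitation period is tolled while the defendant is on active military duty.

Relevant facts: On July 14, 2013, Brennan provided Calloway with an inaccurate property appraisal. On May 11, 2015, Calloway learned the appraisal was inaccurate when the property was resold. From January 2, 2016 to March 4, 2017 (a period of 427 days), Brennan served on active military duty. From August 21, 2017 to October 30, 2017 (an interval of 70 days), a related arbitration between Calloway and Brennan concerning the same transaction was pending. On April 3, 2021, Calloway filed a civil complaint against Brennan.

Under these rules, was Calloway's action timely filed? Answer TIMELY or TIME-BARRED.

Accrual is tied to discovery, so the period began on May 11, 2015 rather than on July 14, 2013 when the act occurred.
Adding the 54 months base period to May 11, 2015 gives a deadline of November 11, 2019, before any tolling.
Because the defendant's active military service ran from January 2, 2016 to March 4, 2017, the deadline is extended by 427 days to January 11, 2021.
The period was tolled for 70 days by the pending related arbitration (August 21, 2017 to October 30, 2017), pushing the deadline to March 22, 2021.
The April 3, 2021 filing falls after the March 22, 2021 deadline; the claim is time-barred.

TIME-BARRED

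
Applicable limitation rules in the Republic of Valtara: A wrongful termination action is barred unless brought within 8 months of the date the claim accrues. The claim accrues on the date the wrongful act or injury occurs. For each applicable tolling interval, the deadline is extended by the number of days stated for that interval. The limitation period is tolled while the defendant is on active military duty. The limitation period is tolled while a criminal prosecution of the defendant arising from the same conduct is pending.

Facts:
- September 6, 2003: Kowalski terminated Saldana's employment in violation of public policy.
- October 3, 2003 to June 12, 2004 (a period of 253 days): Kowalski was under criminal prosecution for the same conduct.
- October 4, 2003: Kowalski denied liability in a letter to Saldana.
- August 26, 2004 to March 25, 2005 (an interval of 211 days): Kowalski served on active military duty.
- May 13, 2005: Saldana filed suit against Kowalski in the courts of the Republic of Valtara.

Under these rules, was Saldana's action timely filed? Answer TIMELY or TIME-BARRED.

TIMELY

The limitation period began to run on September 6, 2003.
The untolled deadline — 8 months after September 6, 2003 — is May 6, 2004.
The pending criminal prosecution from October 3, 2003 to June 12, 2004 tolled the period for 253 days, extending the deadline to January 14, 2005.
The period was tolled for 211 days by the defendant's active military service (August 26, 2004 to March 25, 2005), pushing the deadline to August 13, 2005.
Nothing else in the chronology tolls or restarts the period.
Filing on May 13, 2005 beat the August 13, 2005 deadline — the action is timely.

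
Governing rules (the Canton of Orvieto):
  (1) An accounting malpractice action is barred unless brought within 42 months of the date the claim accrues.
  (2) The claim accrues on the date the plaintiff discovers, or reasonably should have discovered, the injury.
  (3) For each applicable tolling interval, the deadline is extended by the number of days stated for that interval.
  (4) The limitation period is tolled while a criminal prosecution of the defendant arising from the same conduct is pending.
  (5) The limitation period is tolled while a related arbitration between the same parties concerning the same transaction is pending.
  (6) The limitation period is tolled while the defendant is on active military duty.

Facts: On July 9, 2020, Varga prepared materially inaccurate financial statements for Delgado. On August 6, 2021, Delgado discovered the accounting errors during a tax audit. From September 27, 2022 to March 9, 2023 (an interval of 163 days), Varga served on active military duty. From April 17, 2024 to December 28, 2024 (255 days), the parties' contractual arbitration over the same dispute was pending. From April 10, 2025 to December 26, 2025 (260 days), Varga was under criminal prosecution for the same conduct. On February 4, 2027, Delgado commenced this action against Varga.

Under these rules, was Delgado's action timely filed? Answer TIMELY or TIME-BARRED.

Under the discovery rule, the claim accrued on August 6, 2021, when Delgado discovered the injury — not on the July 9, 2020 date of the underlying act.
The untolled deadline — 42 months after August 6, 2021 — is February 6, 2025.
The period was tolled for 163 days by the defendant's active military service (September 27, 2022 to March 9, 2023), pushing the deadline to July 19, 2025.
Because the pending related arbitration ran from April 17, 2024 to December 28, 2024, the deadline is extended by 255 days to March 31, 2026.
The pending criminal prosecution from April 10, 2025 to December 26, 2025 tolled the period for 260 days, extending the deadline to December 16, 2026.
Filing on February 4, 2027 missed the December 16, 2026 deadline — the action is time-barred.

TIME-BARRED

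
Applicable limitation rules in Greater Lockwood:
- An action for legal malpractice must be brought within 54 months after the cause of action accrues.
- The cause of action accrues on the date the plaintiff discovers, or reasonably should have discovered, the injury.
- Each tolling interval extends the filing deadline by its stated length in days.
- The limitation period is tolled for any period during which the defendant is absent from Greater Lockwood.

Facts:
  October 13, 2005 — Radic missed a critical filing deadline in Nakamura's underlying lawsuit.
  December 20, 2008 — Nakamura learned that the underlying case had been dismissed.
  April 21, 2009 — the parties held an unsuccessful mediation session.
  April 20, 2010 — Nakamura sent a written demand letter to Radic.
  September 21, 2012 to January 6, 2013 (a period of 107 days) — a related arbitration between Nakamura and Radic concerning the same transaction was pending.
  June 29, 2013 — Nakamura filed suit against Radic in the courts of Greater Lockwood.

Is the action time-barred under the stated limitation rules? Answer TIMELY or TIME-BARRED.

Under the discovery rule, the claim accrued on December 20, 2008, when Nakamura discovered the injury — not on the October 13, 2005 date of the underlying act.
54 months from December 20, 2008 is June 20, 2013.
No stated provision tolls the period for a pending arbitration, so the interval from September 21, 2012 to January 6, 2013 has no effect on the deadline.
The other events in the timeline have no effect on the limitation period under the stated rules.
Filing on June 29, 2013 missed the June 20, 2013 deadline — the action is time-barred.

TIME-BARRED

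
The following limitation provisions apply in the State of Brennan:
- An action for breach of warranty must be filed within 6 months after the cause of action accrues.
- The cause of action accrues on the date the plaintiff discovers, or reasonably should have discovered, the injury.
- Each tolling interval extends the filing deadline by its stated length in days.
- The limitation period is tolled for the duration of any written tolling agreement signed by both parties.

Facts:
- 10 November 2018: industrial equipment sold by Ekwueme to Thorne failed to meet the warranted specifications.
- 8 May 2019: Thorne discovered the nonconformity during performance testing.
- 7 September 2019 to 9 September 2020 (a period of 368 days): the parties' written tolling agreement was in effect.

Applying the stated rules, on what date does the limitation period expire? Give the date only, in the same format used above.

Accrual is tied to discovery, so the period began on 8 May 2019 rather than on 10 November 2018 when the act occurred.
6 months from 8 May 2019 is 8 November 2019.
Because the written tolling agreement ran from 7 September 2019 to 9 September 2020, the deadline is extended by 368 days to 10 November 2020.

10 November 2020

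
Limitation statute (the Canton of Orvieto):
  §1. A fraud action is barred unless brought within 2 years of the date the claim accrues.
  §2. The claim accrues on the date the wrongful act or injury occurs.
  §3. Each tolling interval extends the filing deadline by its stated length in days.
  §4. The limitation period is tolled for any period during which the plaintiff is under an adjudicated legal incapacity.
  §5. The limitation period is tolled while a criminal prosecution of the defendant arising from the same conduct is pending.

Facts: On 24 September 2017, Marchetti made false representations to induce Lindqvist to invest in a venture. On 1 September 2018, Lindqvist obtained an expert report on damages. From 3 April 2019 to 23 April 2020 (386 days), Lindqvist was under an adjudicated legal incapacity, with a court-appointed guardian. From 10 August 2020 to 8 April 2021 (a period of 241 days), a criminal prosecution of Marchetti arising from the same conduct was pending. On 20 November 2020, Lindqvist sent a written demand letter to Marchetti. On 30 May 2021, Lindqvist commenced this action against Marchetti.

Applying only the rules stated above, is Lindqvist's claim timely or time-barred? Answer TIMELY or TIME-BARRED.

TIMELY

The limitation period began to run on 24 September 2017.
Adding the 2 years base period to 24 September 2017 gives a deadline of 24 September 2019, before any tolling.
Because the plaintiff's legal incapacity ran from 3 April 2019 to 23 April 2020, the deadline is extended by 386 days to 14 October 2020.
The pending criminal prosecution from 10 August 2020 to 8 April 2021 tolled the period for 241 days, extending the deadline to 12 June 2021.
None of the other events listed affects the running of the period under the stated rules.
The 30 May 2021 filing precedes the 12 June 2021 deadline; the claim is timely.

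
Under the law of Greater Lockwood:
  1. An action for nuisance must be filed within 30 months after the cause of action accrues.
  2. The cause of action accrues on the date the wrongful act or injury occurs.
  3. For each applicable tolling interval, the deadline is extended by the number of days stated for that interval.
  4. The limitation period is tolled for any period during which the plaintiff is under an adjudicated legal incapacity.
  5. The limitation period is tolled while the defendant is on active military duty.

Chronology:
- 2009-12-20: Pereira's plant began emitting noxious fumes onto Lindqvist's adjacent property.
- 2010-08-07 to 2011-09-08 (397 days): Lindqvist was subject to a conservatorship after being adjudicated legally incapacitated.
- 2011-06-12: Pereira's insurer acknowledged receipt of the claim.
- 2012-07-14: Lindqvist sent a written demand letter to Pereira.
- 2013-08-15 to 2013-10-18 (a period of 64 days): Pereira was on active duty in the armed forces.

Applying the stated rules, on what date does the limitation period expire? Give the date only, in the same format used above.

The claim accrued on 2009-12-20, when the wrongful act occurred.
30 months from 2009-12-20 is 2012-06-20.
The period was tolled for 397 days by the plaintiff's legal incapacity (2010-08-07 to 2011-09-08), pushing the deadline to 2013-07-22.
The defendant's active military service from 2013-08-15 to 2013-10-18 began after the period had already run on 2013-07-22, so it has no tolling effect.
The other events in the timeline have no effect on the limitation period under the stated rules.

2013-07-22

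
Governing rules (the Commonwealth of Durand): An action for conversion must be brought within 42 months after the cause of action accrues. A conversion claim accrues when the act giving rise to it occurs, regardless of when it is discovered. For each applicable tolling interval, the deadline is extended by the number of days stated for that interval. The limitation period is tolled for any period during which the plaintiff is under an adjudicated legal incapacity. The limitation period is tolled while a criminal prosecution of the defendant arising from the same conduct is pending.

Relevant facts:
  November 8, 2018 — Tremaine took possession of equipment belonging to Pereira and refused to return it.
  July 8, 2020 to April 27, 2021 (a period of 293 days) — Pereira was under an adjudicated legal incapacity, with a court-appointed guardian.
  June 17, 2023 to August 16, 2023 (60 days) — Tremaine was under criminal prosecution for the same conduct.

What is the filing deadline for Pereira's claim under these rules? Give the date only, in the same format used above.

February 25, 2023

The claim accrued on November 8, 2018, when the wrongful act occurred.
Adding the 42 months base period to November 8, 2018 gives a deadline of May 8, 2022, before any tolling.
The plaintiff's legal incapacity from July 8, 2020 to April 27, 2021 tolled the period for 293 days, extending the deadline to February 25, 2023.
The pending criminal prosecution from June 17, 2023 to August 16, 2023 began after the period had already run on February 25, 2023, so it has no tolling effect.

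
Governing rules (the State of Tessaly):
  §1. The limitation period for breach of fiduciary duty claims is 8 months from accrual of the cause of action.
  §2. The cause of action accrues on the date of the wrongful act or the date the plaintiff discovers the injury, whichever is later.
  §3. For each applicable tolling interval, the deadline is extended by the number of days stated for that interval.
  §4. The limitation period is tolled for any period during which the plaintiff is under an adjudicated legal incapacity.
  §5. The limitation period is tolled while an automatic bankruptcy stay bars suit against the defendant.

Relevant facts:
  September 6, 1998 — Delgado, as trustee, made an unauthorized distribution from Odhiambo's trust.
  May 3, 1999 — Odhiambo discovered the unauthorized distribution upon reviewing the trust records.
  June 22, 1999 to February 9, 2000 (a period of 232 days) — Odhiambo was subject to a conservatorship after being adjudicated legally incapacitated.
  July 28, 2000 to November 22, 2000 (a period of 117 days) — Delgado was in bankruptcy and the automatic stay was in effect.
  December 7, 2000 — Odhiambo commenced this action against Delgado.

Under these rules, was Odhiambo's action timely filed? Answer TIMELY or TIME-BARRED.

TIMELY

Because discovery on May 3, 1999 post-dates the September 6, 1998 act, accrual under the later-of rule falls on May 3, 1999.
8 months from May 3, 1999 is January 3, 2000.
The period was tolled for 232 days by the plaintiff's legal incapacity (June 22, 1999 to February 9, 2000), pushing the deadline to August 22, 2000.
Because the automatic bankruptcy stay ran from July 28, 2000 to November 22, 2000, the deadline is extended by 117 days to December 17, 2000.
Filing on December 7, 2000 beat the December 17, 2000 deadline — the action is timely.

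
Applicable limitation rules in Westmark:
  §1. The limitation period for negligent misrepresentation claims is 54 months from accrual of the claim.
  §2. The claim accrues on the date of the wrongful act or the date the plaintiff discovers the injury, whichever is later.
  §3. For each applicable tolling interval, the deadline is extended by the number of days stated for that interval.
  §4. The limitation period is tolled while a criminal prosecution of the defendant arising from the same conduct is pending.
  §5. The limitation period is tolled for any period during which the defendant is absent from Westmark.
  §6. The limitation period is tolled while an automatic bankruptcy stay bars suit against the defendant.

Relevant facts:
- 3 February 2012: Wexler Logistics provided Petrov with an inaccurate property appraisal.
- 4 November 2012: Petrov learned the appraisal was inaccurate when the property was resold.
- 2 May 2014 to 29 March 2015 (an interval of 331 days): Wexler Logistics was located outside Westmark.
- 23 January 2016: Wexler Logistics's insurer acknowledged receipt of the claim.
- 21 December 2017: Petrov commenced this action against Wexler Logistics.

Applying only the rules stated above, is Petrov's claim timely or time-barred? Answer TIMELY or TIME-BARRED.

The claim accrued on 4 November 2012 — the later of the 3 February 2012 act and the 4 November 2012 discovery.
Adding the 54 months base period to 4 November 2012 gives a deadline of 4 May 2017, before any tolling.
The period was tolled for 331 days by the defendant's absence from the jurisdiction (2 May 2014 to 29 March 2015), pushing the deadline to 31 March 2018.
The other events in the timeline have no effect on the limitation period under the stated rules.
The 21 December 2017 filing precedes the 31 March 2018 deadline; the claim is timely.

TIMELY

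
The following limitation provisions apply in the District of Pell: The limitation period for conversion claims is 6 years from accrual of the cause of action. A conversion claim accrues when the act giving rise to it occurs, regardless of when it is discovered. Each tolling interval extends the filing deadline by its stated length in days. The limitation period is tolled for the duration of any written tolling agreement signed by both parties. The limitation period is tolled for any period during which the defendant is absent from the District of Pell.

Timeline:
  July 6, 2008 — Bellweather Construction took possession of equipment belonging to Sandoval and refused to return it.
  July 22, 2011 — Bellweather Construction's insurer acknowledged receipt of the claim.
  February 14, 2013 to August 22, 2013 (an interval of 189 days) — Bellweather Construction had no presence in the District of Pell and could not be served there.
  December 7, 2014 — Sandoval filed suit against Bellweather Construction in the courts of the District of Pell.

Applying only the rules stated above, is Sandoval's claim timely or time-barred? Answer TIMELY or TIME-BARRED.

The claim accrued on July 6, 2008, when the wrongful act occurred.
Adding the 6 years base period to July 6, 2008 gives a deadline of July 6, 2014, before any tolling.
The period was tolled for 189 days by the defendant's absence from the jurisdiction (February 14, 2013 to August 22, 2013), pushing the deadline to January 11, 2015.
The other events in the timeline have no effect on the limitation period under the stated rules.
Sandoval filed on December 7, 2014, before the January 11, 2015 deadline, so the action is timely.

TIMELY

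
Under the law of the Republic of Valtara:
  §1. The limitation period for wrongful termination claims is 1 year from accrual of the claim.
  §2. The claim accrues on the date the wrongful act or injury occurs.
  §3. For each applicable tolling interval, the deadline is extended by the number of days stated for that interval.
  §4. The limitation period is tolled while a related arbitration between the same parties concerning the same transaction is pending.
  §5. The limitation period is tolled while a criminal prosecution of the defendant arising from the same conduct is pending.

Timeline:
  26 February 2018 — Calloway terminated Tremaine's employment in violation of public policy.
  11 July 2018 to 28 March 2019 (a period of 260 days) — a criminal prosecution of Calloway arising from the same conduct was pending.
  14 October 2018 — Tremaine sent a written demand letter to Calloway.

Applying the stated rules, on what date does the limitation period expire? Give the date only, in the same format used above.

13 November 2019

The limitation period began to run on 26 February 2018.
The untolled deadline — 1 year after 26 February 2018 — is 26 February 2019.
The pending criminal prosecution from 11 July 2018 to 28 March 2019 tolled the period for 260 days, extending the deadline to 13 November 2019.
None of the other events listed affects the running of the period under the stated rules.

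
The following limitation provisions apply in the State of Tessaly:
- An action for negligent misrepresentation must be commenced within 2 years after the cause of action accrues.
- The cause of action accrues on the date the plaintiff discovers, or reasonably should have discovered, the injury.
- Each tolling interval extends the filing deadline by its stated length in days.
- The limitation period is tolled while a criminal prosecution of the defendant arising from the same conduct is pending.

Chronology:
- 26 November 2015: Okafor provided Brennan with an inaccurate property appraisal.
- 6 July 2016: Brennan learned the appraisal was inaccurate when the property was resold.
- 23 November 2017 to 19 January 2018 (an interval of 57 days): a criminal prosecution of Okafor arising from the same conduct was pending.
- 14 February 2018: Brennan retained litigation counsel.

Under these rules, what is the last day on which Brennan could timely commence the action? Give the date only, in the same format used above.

Accrual is tied to discovery, so the period began on 6 July 2016 rather than on 26 November 2015 when the act occurred.
2 years from 6 July 2016 is 6 July 2018.
Because the pending criminal prosecution ran from 23 November 2017 to 19 January 2018, the deadline is extended by 57 days to 1 September 2018.
Nothing else in the chronology tolls or restarts the period.

1 September 2018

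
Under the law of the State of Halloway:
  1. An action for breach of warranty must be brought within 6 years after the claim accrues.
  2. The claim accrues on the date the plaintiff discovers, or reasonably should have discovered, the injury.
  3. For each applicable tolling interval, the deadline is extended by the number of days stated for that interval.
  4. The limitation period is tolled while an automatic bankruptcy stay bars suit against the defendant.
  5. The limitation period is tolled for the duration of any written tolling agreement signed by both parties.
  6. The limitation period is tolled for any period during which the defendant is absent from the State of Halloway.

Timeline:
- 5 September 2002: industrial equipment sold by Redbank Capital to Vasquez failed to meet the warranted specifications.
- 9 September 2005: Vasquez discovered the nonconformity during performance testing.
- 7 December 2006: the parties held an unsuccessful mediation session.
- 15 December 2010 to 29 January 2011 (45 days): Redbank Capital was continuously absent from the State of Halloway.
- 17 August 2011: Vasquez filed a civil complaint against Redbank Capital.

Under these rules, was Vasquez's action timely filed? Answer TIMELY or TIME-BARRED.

The claim did not accrue until Vasquez discovered the injury on 9 September 2005; the 5 September 2002 act date does not start the clock under the stated rule.
Adding the 6 years base period to 9 September 2005 gives a deadline of 9 September 2011, before any tolling.
The defendant's absence from the jurisdiction from 15 December 2010 to 29 January 2011 tolled the period for 45 days, extending the deadline to 24 October 2011.
Nothing else in the chronology tolls or restarts the period.
Vasquez filed on 17 August 2011, before the 24 October 2011 deadline, so the action is timely.

TIMELY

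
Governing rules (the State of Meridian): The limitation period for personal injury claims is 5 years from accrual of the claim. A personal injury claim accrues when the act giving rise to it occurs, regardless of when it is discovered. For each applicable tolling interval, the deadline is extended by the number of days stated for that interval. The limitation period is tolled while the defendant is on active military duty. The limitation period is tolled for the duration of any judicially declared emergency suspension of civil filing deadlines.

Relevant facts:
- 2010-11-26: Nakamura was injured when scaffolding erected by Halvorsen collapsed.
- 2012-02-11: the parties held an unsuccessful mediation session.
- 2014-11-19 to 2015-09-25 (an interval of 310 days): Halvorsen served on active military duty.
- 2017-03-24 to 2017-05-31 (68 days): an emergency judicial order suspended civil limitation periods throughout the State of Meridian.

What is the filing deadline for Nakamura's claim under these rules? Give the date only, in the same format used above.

2016-10-01

The claim accrued on 2010-11-26, when the wrongful act occurred.
5 years from 2010-11-26 is 2015-11-26.
Because the defendant's active military service ran from 2014-11-19 to 2015-09-25, the deadline is extended by 310 days to 2016-10-01.
By the time the emergency suspension of filing deadlines began on 2017-03-24, the limitation period had already expired on 2016-10-01; that interval cannot revive it.
The other events in the timeline have no effect on the limitation period under the stated rules.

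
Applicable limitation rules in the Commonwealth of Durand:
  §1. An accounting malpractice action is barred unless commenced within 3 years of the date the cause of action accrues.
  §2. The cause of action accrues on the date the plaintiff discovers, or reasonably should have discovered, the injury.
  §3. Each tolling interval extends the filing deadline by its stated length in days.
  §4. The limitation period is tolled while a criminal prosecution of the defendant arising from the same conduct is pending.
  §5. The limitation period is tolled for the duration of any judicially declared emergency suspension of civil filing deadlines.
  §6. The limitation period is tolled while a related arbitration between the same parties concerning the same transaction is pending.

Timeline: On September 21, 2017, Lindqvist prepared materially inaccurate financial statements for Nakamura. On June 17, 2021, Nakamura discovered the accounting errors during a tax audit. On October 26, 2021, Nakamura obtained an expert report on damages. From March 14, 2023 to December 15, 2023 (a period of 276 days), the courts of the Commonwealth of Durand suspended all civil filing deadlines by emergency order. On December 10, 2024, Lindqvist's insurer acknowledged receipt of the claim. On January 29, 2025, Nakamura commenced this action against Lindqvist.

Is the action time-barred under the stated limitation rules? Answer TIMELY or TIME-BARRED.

TIMELY

The claim did not accrue until Nakamura discovered the injury on June 17, 2021; the September 21, 2017 act date does not start the clock under the stated rule.
3 years from June 17, 2021 is June 17, 2024.
Because the emergency suspension of filing deadlines ran from March 14, 2023 to December 15, 2023, the deadline is extended by 276 days to March 20, 2025.
Nothing else in the chronology tolls or restarts the period.
Nakamura filed on January 29, 2025, before the March 20, 2025 deadline, so the action is timely.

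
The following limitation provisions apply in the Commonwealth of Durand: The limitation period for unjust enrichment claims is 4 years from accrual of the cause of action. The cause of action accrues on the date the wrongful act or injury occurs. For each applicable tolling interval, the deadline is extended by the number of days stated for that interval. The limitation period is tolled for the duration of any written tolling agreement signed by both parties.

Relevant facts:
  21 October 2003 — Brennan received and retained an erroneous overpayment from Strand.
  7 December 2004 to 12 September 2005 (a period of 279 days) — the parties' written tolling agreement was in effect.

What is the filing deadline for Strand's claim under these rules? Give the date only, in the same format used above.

26 July 2008

The claim accrued on 21 October 2003, when the wrongful act occurred.
The untolled deadline — 4 years after 21 October 2003 — is 21 October 2007.
The written tolling agreement from 7 December 2004 to 12 September 2005 tolled the period for 279 days, extending the deadline to 26 July 2008.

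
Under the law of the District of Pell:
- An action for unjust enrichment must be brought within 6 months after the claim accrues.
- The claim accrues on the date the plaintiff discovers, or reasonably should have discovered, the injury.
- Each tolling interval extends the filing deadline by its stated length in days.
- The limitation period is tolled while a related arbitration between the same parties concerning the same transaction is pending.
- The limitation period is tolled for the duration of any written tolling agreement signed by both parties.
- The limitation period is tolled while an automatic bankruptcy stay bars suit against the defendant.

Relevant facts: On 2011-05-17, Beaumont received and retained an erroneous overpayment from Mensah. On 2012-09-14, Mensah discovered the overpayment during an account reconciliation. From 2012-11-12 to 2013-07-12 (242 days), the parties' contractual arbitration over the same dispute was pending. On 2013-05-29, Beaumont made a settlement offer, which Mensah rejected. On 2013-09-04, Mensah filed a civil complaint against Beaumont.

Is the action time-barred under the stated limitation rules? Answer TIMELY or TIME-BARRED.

The claim did not accrue until Mensah discovered the injury on 2012-09-14; the 2011-05-17 act date does not start the clock under the stated rule.
Adding the 6 months base period to 2012-09-14 gives a deadline of 2013-03-14, before any tolling.
Because the pending related arbitration ran from 2012-11-12 to 2013-07-12, the deadline is extended by 242 days to 2013-11-11.
The other events in the timeline have no effect on the limitation period under the stated rules.
Filing on 2013-09-04 beat the 2013-11-11 deadline — the action is timely.

TIMELY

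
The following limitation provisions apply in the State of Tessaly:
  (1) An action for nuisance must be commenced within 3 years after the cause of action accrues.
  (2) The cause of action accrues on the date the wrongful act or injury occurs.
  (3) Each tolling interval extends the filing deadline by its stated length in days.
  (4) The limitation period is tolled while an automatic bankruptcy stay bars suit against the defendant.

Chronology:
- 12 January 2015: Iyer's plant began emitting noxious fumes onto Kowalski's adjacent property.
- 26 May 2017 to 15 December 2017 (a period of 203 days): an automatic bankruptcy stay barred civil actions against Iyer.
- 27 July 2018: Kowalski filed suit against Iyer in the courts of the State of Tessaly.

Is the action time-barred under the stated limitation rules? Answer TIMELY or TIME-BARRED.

The cause of action accrued on 12 January 2015, the date of the act.
Adding the 3 years base period to 12 January 2015 gives a deadline of 12 January 2018, before any tolling.
Because the automatic bankruptcy stay ran from 26 May 2017 to 15 December 2017, the deadline is extended by 203 days to 3 August 2018.
Filing on 27 July 2018 beat the 3 August 2018 deadline — the action is timely.

TIMELY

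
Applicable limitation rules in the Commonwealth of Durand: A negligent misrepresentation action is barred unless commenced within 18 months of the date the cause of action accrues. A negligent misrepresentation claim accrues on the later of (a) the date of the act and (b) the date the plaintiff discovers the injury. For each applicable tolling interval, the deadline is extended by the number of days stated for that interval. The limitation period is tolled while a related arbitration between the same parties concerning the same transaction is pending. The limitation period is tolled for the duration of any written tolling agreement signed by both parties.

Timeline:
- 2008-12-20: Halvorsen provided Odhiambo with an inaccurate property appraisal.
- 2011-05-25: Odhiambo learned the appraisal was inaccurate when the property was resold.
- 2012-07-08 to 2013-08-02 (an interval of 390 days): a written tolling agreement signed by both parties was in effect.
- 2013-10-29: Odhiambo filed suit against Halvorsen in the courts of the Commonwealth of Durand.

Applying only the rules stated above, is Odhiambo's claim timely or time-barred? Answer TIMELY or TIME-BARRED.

TIMELY

The claim accrued on 2011-05-25 — the later of the 2008-12-20 act and the 2011-05-25 discovery.
18 months from 2011-05-25 is 2012-11-25.
Because the written tolling agreement ran from 2012-07-08 to 2013-08-02, the deadline is extended by 390 days to 2013-12-20.
Filing on 2013-10-29 beat the 2013-12-20 deadline — the action is timely.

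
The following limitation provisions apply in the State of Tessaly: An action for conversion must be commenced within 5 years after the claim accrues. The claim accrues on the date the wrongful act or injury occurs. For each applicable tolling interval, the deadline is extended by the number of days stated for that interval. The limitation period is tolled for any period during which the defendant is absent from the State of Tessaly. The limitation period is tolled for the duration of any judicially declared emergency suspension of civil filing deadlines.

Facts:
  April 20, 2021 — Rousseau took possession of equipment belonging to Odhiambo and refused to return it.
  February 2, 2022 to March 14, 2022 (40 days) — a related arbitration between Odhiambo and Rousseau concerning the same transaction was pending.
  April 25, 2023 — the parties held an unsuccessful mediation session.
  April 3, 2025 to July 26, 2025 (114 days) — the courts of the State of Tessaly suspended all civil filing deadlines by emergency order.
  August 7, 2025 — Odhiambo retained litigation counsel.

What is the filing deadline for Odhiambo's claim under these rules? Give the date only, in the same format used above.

August 12, 2026

The claim accrued on April 20, 2021, when the wrongful act occurred.
Adding the 5 years base period to April 20, 2021 gives a deadline of April 20, 2026, before any tolling.
Because the emergency suspension of filing deadlines ran from April 3, 2025 to July 26, 2025, the deadline is extended by 114 days to August 12, 2026.
No stated provision tolls the period for a pending arbitration, so the interval from February 2, 2022 to March 14, 2022 has no effect on the deadline.
The other events in the timeline have no effect on the limitation period under the stated rules.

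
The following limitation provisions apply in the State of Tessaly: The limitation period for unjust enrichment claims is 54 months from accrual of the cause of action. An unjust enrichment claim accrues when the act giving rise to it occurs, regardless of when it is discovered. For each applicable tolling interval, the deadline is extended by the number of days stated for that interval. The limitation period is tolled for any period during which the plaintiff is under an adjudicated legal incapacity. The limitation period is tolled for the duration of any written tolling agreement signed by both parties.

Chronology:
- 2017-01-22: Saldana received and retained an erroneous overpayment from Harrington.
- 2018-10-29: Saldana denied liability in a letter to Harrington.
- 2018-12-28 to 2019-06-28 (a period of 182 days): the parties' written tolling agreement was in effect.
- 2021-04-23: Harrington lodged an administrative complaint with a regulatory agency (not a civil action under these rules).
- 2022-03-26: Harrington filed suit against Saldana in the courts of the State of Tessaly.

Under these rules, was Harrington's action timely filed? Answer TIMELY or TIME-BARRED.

The claim accrued on 2017-01-22, when the wrongful act occurred.
Adding the 54 months base period to 2017-01-22 gives a deadline of 2021-07-22, before any tolling.
Because the written tolling agreement ran from 2018-12-28 to 2019-06-28, the deadline is extended by 182 days to 2022-01-20.
Nothing else in the chronology tolls or restarts the period.
The 2022-03-26 filing falls after the 2022-01-20 deadline; the claim is time-barred.

TIME-BARRED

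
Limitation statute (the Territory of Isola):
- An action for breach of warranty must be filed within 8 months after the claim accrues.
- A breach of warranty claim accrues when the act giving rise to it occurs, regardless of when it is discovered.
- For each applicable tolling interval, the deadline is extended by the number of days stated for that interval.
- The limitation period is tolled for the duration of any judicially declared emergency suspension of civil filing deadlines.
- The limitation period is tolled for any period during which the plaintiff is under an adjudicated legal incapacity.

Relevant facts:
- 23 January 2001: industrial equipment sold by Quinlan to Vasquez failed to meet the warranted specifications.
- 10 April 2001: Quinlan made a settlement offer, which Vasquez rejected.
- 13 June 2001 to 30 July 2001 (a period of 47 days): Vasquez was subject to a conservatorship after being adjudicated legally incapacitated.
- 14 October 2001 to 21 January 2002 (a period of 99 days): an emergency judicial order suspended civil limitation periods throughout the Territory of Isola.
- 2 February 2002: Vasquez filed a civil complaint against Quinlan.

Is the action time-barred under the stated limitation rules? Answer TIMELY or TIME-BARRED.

The claim accrued on 23 January 2001, the date of the act.
The untolled deadline — 8 months after 23 January 2001 — is 23 September 2001.
Because the plaintiff's legal incapacity ran from 13 June 2001 to 30 July 2001, the deadline is extended by 47 days to 9 November 2001.
The period was tolled for 99 days by the emergency suspension of filing deadlines (14 October 2001 to 21 January 2002), pushing the deadline to 16 February 2002.
None of the other events listed affects the running of the period under the stated rules.
Filing on 2 February 2002 beat the 16 February 2002 deadline — the action is timely.

TIMELY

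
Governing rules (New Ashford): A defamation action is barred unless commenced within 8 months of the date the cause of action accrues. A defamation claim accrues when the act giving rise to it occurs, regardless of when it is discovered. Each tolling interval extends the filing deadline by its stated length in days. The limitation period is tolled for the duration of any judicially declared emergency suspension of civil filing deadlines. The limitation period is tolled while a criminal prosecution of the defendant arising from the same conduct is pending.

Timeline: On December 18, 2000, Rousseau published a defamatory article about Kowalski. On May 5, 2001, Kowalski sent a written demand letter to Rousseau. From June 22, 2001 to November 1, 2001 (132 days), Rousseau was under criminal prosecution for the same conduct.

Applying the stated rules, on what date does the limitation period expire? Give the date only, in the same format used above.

The limitation period began to run on December 18, 2000.
Adding the 8 months base period to December 18, 2000 gives a deadline of August 18, 2001, before any tolling.
Because the pending criminal prosecution ran from June 22, 2001 to November 1, 2001, the deadline is extended by 132 days to December 28, 2001.
Nothing else in the chronology tolls or restarts the period.

December 28, 2001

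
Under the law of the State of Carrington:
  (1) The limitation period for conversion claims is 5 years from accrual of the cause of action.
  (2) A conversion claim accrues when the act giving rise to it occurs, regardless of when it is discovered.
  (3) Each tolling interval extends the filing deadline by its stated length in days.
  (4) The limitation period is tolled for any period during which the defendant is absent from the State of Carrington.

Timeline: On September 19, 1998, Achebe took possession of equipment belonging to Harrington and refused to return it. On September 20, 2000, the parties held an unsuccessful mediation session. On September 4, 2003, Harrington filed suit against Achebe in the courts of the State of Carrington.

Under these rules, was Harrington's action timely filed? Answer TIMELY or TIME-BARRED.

TIMELY

The cause of action accrued on September 19, 1998, the date of the act.
Adding the 5 years base period to September 19, 1998 gives a deadline of September 19, 2003, before any tolling.
Nothing else in the chronology tolls or restarts the period.
Harrington filed on September 4, 2003, before the September 19, 2003 deadline, so the action is timely.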